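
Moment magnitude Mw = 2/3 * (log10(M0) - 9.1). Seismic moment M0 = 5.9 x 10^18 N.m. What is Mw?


log10(M0) = log10(5.9 x 10^18) = 18.7709
Mw = 2/3 * (18.7709 - 9.1)
= 2/3 * 9.6709
= 6.45

6.45


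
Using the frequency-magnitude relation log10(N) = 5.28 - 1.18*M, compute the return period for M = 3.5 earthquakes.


log10(N) = 5.28 - 1.18*3.5 = 1.15
N = 10^1.15 = 14.125375
T = 1/N = 1/14.125375 = 0.0708 years

0.0708


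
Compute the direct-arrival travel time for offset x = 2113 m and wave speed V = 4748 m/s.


t = x / V
= 2113 / 4748
= 0.445 s

0.445


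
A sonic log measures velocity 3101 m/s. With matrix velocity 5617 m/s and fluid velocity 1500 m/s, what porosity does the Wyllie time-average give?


1/V - 1/Vm = 1/3101 - 1/5617 = 0.00014445
1/Vf - 1/Vm = 1/1500 - 1/5617 = 0.00048864
phi = 0.00014445 / 0.00048864 = 0.2956

0.2956


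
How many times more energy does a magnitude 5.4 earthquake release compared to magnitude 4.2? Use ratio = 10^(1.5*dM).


M2 - M1 = 5.4 - 4.2 = 1.2
1.5 * 1.2 = 1.8
ratio = 10^1.8 = 63.1

63.1


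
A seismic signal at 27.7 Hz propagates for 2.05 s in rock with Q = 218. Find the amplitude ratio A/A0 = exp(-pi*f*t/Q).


pi*f*t/Q = pi*27.7*2.05/218 = 0.818327
A/A0 = exp(-0.818327) = 0.441169

0.441169


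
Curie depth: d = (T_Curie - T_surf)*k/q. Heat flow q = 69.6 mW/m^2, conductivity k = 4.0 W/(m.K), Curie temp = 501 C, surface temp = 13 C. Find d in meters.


T_Curie - T_surf = 501 - 13 = 488 C
Convert q to W/m^2: 69.6 mW/m^2 = 0.0696 W/m^2
d = 488 * 4.0 / 0.0696 = 28045.98 m

28045.98


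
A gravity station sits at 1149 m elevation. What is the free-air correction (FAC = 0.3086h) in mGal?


FAC = 0.3086 * h
= 0.3086 * 1149
= 354.5814 mGal

354.5814


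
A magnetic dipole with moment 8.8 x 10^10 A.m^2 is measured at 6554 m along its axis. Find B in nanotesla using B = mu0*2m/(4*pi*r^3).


m = 8.8 x 10^10 = 88000000000 A.m^2
2m = 176000000000 A.m^2
r^3 = 6554^3 = 281526519464
B = (4pi*10^-7) * 176000000000 / (4*pi * 281526519464) * 1e9
= 221168.122813 / 3537766581355.23 * 1e9
= 62.5163 nT

62.5163


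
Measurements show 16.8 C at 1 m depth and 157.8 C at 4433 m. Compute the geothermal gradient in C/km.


dT = 157.8 - 16.8 = 141.0 C
dz = 4433 - 1 = 4432 m
gradient = dT/dz * 1000 = 141.0/4432 * 1000 = 31.8141 C/km

31.8141


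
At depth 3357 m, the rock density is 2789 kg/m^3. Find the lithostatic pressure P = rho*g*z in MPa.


P = rho * g * z / 1e6
= 2789 * 9.81 * 3357 / 1e6
= 91847822.13 / 1e6
= 91.8478 MPa

91.8478


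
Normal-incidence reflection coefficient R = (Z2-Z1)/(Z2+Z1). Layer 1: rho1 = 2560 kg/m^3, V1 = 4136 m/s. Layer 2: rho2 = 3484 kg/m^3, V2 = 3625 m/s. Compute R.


Z1 = 2560 * 4136 = 10588160
Z2 = 3484 * 3625 = 12629500
R = (12629500 - 10588160) / (12629500 + 10588160) = 2041340 / 23217660 = 0.0879

0.0879


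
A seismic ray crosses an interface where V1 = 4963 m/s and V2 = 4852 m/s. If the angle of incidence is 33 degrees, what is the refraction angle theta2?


sin(theta1) = sin(33 deg) = 0.544639
sin(theta2) = V2/V1 * sin(theta1) = 4852/4963 * 0.544639 = 0.532458
theta2 = arcsin(0.532458) = 32.1717 degrees

32.1717


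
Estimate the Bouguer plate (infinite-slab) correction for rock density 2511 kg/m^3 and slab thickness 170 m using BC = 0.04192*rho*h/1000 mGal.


BC = 0.04192 * rho * h / 1000
= 0.04192 * 2511 * 170 / 1000
= 17.8944 mGal

17.8944


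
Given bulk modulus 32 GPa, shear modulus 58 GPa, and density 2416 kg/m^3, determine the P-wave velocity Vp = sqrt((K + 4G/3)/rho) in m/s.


First compute the effective modulus:
K + 4G/3 = 32e9 + 4*58e9/3 = 109333333333.33 Pa
Then divide by density:
109333333333.33 / 2416 = 45253863.1347 Pa/(kg/m^3)
Take the square root:
Vp = sqrt(45253863.1347) = 6727.1 m/s

6727.1


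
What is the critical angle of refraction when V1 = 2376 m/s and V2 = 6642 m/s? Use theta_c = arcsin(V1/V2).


V1/V2 = 2376/6642 = 0.357724
theta_c = arcsin(0.357724) = 20.9605 degrees

20.9605


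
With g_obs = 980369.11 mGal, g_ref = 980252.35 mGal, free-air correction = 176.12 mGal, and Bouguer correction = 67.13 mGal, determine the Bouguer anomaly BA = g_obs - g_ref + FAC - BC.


BA = g_obs - g_ref + FAC - BC
= 980369.11 - 980252.35 + 176.12 - 67.13
= 225.75 mGal

225.75


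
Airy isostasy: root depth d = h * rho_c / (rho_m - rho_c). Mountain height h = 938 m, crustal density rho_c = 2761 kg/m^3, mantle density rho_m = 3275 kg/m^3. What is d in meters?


rho_m - rho_c = 3275 - 2761 = 514
d = 938 * 2761 / 514
= 2589818 / 514
= 5038.56 m

5038.56


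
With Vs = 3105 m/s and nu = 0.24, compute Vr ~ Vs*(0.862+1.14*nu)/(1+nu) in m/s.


Numerator factor = 0.862 + 1.14*0.24 = 1.1356
Denominator = 1 + 0.24 = 1.24
Vr = 3105 * 1.1356 / 1.24 = 2843.58 m/s

2843.58


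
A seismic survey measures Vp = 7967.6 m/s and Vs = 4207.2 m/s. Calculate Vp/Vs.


Vp/Vs = 7967.6 / 4207.2
= 1.8938

1.8938


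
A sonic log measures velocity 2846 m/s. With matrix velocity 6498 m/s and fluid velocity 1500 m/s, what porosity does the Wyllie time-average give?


1/V - 1/Vm = 1/2846 - 1/6498 = 0.00019748
1/Vf - 1/Vm = 1/1500 - 1/6498 = 0.00051277
phi = 0.00019748 / 0.00051277 = 0.3851

0.3851


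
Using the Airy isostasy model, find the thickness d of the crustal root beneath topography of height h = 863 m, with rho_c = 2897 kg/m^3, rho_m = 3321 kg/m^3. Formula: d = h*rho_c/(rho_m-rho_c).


rho_m - rho_c = 3321 - 2897 = 424
d = 863 * 2897 / 424
= 2500111 / 424
= 5896.49 m

5896.49


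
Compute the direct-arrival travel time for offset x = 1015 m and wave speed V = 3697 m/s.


t = x / V
= 1015 / 3697
= 0.2745 s

0.2745


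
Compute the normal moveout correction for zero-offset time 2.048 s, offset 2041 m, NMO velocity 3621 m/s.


x/Vnmo = 2041/3621 = 0.563656
(x/Vnmo)^2 = 0.317709
t0^2 = 4.194304
sqrt(4.194304 + 0.317709) = 2.12415
dt = 2.12415 - 2.048 = 0.07615

0.07615


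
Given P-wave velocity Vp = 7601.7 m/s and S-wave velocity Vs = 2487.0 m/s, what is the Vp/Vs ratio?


Vp/Vs = 7601.7 / 2487.0
= 3.0566

3.0566


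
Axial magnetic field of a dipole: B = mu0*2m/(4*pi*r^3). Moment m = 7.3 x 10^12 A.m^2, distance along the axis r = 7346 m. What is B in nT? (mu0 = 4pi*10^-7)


m = 7.3 x 10^12 = 7300000000000 A.m^2
2m = 14600000000000 A.m^2
r^3 = 7346^3 = 396417457736
B = (4pi*10^-7) * 14600000000000 / (4*pi * 396417457736) * 1e9
= 18346901.096964 / 4981528691912.64 * 1e9
= 3682.9861 nT

3682.9861


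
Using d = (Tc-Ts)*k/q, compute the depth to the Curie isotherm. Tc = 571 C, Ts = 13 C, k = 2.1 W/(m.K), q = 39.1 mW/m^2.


T_Curie - T_surf = 571 - 13 = 558 C
Convert q to W/m^2: 39.1 mW/m^2 = 0.0391 W/m^2
d = 558 * 2.1 / 0.0391 = 29969.31 m

29969.31


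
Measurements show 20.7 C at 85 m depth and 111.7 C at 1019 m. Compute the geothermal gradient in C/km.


dT = 111.7 - 20.7 = 91.0 C
dz = 1019 - 85 = 934 m
gradient = dT/dz * 1000 = 91.0/934 * 1000 = 97.4304 C/km

97.4304


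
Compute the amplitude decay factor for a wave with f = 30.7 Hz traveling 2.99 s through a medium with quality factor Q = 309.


pi*f*t/Q = pi*30.7*2.99/309 = 0.933256
A/A0 = exp(-0.933256) = 0.393271

0.393271


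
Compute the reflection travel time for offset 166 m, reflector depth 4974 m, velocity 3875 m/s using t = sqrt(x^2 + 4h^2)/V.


x^2 + 4h^2 = 166^2 + 4*4974^2 = 27556 + 98962704 = 98990260
sqrt(98990260) = 9949.3849
t = 9949.3849 / 3875 = 2.5676 s

2.5676


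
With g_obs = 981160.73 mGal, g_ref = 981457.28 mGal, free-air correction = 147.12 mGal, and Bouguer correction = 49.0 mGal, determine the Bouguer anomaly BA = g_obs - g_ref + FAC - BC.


BA = g_obs - g_ref + FAC - BC
= 981160.73 - 981457.28 + 147.12 - 49.0
= -198.43 mGal

-198.43


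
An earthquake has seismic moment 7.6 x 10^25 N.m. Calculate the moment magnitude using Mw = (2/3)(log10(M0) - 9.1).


log10(M0) = log10(7.6 x 10^25) = 25.8808
Mw = 2/3 * (25.8808 - 9.1)
= 2/3 * 16.7808
= 11.19

11.19


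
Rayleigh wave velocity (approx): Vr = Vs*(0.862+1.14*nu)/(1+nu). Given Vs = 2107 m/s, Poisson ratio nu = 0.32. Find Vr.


Numerator factor = 0.862 + 1.14*0.32 = 1.2268
Denominator = 1 + 0.32 = 1.32
Vr = 2107 * 1.2268 / 1.32 = 1958.23 m/s

1958.23


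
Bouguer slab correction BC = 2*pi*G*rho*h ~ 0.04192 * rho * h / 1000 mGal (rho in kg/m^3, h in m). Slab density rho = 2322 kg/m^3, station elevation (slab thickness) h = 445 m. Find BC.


BC = 0.04192 * rho * h / 1000
= 0.04192 * 2322 * 445 / 1000
= 43.3155 mGal

43.3155


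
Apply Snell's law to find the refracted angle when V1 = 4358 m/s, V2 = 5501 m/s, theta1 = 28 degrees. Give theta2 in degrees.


sin(theta1) = sin(28 deg) = 0.469472
sin(theta2) = V2/V1 * sin(theta1) = 5501/4358 * 0.469472 = 0.592603
theta2 = arcsin(0.592603) = 36.3419 degrees

36.3419


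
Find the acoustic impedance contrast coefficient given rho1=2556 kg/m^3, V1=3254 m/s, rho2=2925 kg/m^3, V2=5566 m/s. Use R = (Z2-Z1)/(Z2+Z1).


Z1 = 2556 * 3254 = 8317224
Z2 = 2925 * 5566 = 16280550
R = (16280550 - 8317224) / (16280550 + 8317224) = 7963326 / 24597774 = 0.3237

0.3237


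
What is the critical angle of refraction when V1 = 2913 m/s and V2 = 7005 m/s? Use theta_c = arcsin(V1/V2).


V1/V2 = 2913/7005 = 0.415846
theta_c = arcsin(0.415846) = 24.5726 degrees

24.5726


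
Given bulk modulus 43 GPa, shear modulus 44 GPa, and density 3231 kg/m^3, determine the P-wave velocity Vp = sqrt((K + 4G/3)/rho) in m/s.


First compute the effective modulus:
K + 4G/3 = 43e9 + 4*44e9/3 = 101666666666.67 Pa
Then divide by density:
101666666666.67 / 3231 = 31466006.3964 Pa/(kg/m^3)
Take the square root:
Vp = sqrt(31466006.3964) = 5609.46 m/s

5609.46


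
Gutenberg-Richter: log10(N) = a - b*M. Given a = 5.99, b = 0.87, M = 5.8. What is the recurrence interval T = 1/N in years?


log10(N) = 5.99 - 0.87*5.8 = 0.944
N = 10^0.944 = 8.790225
T = 1/N = 1/8.790225 = 0.1138 years

0.1138


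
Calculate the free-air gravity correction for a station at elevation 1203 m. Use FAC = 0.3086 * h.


FAC = 0.3086 * h
= 0.3086 * 1203
= 371.2458 mGal

371.2458


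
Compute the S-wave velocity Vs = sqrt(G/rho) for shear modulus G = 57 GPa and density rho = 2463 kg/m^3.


Convert G to Pa: G = 57e9 Pa
Compute G/rho = 57e9 / 2463 = 23142509.1352
Vs = sqrt(23142509.1352) = 4810.67 m/s

4810.67


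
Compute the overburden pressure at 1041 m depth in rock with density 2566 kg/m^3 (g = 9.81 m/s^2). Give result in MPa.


P = rho * g * z / 1e6
= 2566 * 9.81 * 1041 / 1e6
= 26204530.86 / 1e6
= 26.2045 MPa

26.2045


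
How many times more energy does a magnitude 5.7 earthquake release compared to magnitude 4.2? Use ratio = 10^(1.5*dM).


M2 - M1 = 5.7 - 4.2 = 1.5
1.5 * 1.5 = 2.25
ratio = 10^2.25 = 177.83

177.83


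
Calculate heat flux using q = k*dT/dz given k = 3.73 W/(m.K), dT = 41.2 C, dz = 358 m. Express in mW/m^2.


q = k * dT / dz * 1000
= 3.73 * 41.2 / 358 * 1000
= 0.429263 * 1000
= 429.2626 mW/m^2

429.2626


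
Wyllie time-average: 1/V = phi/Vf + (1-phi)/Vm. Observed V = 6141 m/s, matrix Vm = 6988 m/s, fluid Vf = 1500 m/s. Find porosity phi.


1/V - 1/Vm = 1/6141 - 1/6988 = 1.974e-05
1/Vf - 1/Vm = 1/1500 - 1/6988 = 0.00052356
phi = 1.974e-05 / 0.00052356 = 0.0377

0.0377


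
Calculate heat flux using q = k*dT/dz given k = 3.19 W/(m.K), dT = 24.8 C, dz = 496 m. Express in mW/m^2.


q = k * dT / dz * 1000
= 3.19 * 24.8 / 496 * 1000
= 0.1595 * 1000
= 159.5 mW/m^2

159.5


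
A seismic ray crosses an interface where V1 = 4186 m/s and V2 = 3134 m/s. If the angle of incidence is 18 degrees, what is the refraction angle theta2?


sin(theta1) = sin(18 deg) = 0.309017
sin(theta2) = V2/V1 * sin(theta1) = 3134/4186 * 0.309017 = 0.231357
theta2 = arcsin(0.231357) = 13.377 degrees

13.377


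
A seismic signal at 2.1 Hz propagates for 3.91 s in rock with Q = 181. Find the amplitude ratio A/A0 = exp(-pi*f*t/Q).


pi*f*t/Q = pi*2.1*3.91/181 = 0.142517
A/A0 = exp(-0.142517) = 0.867173

0.867173


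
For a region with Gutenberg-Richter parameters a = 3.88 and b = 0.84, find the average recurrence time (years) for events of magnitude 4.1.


log10(N) = 3.88 - 0.84*4.1 = 0.436
N = 10^0.436 = 2.728978
T = 1/N = 1/2.728978 = 0.3664 years

0.3664


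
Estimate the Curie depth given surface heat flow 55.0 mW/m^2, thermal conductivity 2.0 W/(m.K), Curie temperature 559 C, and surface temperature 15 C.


T_Curie - T_surf = 559 - 15 = 544 C
Convert q to W/m^2: 55.0 mW/m^2 = 0.055 W/m^2
d = 544 * 2.0 / 0.055 = 19781.82 m

19781.82


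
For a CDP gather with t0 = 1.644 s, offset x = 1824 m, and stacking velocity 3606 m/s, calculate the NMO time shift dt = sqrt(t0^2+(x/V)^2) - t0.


x/Vnmo = 1824/3606 = 0.505824
(x/Vnmo)^2 = 0.255858
t0^2 = 2.702736
sqrt(2.702736 + 0.255858) = 1.720056
dt = 1.720056 - 1.644 = 0.076056

0.076056


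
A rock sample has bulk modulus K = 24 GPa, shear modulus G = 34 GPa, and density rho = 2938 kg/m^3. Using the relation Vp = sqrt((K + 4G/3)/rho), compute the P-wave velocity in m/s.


First compute the effective modulus:
K + 4G/3 = 24e9 + 4*34e9/3 = 69333333333.33 Pa
Then divide by density:
69333333333.33 / 2938 = 23598820.059 Pa/(kg/m^3)
Take the square root:
Vp = sqrt(23598820.059) = 4857.86 m/s

4857.86


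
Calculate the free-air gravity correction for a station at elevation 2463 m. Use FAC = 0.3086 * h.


FAC = 0.3086 * h
= 0.3086 * 2463
= 760.0818 mGal

760.0818


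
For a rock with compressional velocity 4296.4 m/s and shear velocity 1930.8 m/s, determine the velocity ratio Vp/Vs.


Vp/Vs = 4296.4 / 1930.8
= 2.2252

2.2252


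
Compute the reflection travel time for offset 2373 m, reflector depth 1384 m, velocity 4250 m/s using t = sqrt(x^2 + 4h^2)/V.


x^2 + 4h^2 = 2373^2 + 4*1384^2 = 5631129 + 7661824 = 13292953
sqrt(13292953) = 3645.9502
t = 3645.9502 / 4250 = 0.8579 s

0.8579


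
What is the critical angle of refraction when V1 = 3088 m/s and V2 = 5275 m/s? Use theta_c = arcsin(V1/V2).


V1/V2 = 3088/5275 = 0.585403
theta_c = arcsin(0.585403) = 35.8315 degrees

35.8315


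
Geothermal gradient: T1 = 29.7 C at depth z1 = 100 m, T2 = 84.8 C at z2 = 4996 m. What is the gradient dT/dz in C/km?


dT = 84.8 - 29.7 = 55.1 C
dz = 4996 - 100 = 4896 m
gradient = dT/dz * 1000 = 55.1/4896 * 1000 = 11.2541 C/km

11.2541


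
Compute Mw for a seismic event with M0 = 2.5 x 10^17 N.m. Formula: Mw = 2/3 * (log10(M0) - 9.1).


log10(M0) = log10(2.5 x 10^17) = 17.3979
Mw = 2/3 * (17.3979 - 9.1)
= 2/3 * 8.2979
= 5.53

5.53


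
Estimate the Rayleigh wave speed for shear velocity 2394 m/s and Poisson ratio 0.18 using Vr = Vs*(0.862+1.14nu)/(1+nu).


Numerator factor = 0.862 + 1.14*0.18 = 1.0672
Denominator = 1 + 0.18 = 1.18
Vr = 2394 * 1.0672 / 1.18 = 2165.15 m/s

2165.15


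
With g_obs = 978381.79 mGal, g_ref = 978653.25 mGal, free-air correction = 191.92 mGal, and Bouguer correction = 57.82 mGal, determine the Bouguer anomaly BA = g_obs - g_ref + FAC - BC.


BA = g_obs - g_ref + FAC - BC
= 978381.79 - 978653.25 + 191.92 - 57.82
= -137.36 mGal

-137.36


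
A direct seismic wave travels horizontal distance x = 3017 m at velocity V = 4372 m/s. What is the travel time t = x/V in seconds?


t = x / V
= 3017 / 4372
= 0.6901 s

0.6901


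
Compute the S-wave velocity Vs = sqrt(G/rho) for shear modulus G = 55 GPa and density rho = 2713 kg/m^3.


Convert G to Pa: G = 55e9 Pa
Compute G/rho = 55e9 / 2713 = 20272760.7814
Vs = sqrt(20272760.7814) = 4502.53 m/s

4502.53


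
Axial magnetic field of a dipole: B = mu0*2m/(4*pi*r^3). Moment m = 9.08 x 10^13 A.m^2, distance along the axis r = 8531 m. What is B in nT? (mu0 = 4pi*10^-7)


m = 9.08 x 10^13 = 90800000000000 A.m^2
2m = 181600000000000 A.m^2
r^3 = 8531^3 = 620868785291
B = (4pi*10^-7) * 181600000000000 / (4*pi * 620868785291) * 1e9
= 228205290.356763 / 7802067258853.7 * 1e9
= 29249.3365 nT

29249.3365


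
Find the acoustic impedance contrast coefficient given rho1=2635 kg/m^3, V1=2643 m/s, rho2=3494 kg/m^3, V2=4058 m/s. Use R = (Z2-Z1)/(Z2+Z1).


Z1 = 2635 * 2643 = 6964305
Z2 = 3494 * 4058 = 14178652
R = (14178652 - 6964305) / (14178652 + 6964305) = 7214347 / 21142957 = 0.3412

0.3412


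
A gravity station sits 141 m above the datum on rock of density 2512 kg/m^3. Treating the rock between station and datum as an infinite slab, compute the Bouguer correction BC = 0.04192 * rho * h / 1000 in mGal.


BC = 0.04192 * rho * h / 1000
= 0.04192 * 2512 * 141 / 1000
= 14.8477 mGal

14.8477


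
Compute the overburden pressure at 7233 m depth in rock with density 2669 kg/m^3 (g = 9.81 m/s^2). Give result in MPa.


P = rho * g * z / 1e6
= 2669 * 9.81 * 7233 / 1e6
= 189380843.37 / 1e6
= 189.3808 MPa

189.3808


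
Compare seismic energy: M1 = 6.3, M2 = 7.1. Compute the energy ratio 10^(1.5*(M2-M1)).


M2 - M1 = 7.1 - 6.3 = 0.8
1.5 * 0.8 = 1.2
ratio = 10^1.2 = 15.85

15.85


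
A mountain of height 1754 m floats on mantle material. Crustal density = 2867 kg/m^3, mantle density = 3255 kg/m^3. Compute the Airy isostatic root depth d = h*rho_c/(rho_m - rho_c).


rho_m - rho_c = 3255 - 2867 = 388
d = 1754 * 2867 / 388
= 5028718 / 388
= 12960.61 m

12960.61


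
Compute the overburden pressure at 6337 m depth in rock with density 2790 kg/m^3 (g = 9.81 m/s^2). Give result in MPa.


P = rho * g * z / 1e6
= 2790 * 9.81 * 6337 / 1e6
= 173443056.3 / 1e6
= 173.4431 MPa

173.4431


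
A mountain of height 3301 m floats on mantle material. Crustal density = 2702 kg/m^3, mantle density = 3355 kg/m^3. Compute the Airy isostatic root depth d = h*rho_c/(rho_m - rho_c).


rho_m - rho_c = 3355 - 2702 = 653
d = 3301 * 2702 / 653
= 8919302 / 653
= 13658.96 m

13658.96


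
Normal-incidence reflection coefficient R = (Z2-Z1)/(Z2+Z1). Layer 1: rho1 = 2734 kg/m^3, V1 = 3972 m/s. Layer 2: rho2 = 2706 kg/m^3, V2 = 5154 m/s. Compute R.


Z1 = 2734 * 3972 = 10859448
Z2 = 2706 * 5154 = 13946724
R = (13946724 - 10859448) / (13946724 + 10859448) = 3087276 / 24806172 = 0.1245

0.1245


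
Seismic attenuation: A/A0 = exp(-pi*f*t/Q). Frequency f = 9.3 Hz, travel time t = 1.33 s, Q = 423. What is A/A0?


pi*f*t/Q = pi*9.3*1.33/423 = 0.091864
A/A0 = exp(-0.091864) = 0.912229

0.912229


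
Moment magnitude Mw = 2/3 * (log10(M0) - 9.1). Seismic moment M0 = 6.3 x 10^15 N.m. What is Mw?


log10(M0) = log10(6.3 x 10^15) = 15.7993
Mw = 2/3 * (15.7993 - 9.1)
= 2/3 * 6.6993
= 4.47

4.47


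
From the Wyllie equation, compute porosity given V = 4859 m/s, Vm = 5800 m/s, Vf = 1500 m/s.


1/V - 1/Vm = 1/4859 - 1/5800 = 3.339e-05
1/Vf - 1/Vm = 1/1500 - 1/5800 = 0.00049425
phi = 3.339e-05 / 0.00049425 = 0.0676

0.0676


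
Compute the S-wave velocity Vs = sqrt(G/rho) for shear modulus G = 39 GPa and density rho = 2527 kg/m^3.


Convert G to Pa: G = 39e9 Pa
Compute G/rho = 39e9 / 2527 = 15433320.1425
Vs = sqrt(15433320.1425) = 3928.53 m/s

3928.53


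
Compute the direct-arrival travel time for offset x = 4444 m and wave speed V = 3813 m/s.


t = x / V
= 4444 / 3813
= 1.1655 s

1.1655


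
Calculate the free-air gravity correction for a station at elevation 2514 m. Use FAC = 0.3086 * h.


FAC = 0.3086 * h
= 0.3086 * 2514
= 775.8204 mGal

775.8204


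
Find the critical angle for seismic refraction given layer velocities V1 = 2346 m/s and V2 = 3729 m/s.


V1/V2 = 2346/3729 = 0.629123
theta_c = arcsin(0.629123) = 38.9855 degrees

38.9855


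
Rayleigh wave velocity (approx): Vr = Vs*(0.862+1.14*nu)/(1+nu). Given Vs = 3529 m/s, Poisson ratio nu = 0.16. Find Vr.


Numerator factor = 0.862 + 1.14*0.16 = 1.0444
Denominator = 1 + 0.16 = 1.16
Vr = 3529 * 1.0444 / 1.16 = 3177.32 m/s

3177.32


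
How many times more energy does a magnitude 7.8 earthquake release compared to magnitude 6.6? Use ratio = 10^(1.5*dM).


M2 - M1 = 7.8 - 6.6 = 1.2
1.5 * 1.2 = 1.8
ratio = 10^1.8 = 63.1

63.1


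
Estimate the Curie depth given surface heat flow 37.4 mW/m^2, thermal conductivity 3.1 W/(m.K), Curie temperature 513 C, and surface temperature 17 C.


T_Curie - T_surf = 513 - 17 = 496 C
Convert q to W/m^2: 37.4 mW/m^2 = 0.0374 W/m^2
d = 496 * 3.1 / 0.0374 = 41112.3 m

41112.3


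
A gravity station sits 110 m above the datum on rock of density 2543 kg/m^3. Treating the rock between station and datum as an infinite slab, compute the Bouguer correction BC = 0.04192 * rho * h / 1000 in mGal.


BC = 0.04192 * rho * h / 1000
= 0.04192 * 2543 * 110 / 1000
= 11.7263 mGal

11.7263


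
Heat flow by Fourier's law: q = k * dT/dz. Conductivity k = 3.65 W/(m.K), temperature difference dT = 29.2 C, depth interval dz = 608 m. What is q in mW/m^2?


q = k * dT / dz * 1000
= 3.65 * 29.2 / 608 * 1000
= 0.175296 * 1000
= 175.2961 mW/m^2

175.2961


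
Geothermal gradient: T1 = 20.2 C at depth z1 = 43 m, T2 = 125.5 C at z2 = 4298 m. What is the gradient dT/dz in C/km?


dT = 125.5 - 20.2 = 105.3 C
dz = 4298 - 43 = 4255 m
gradient = dT/dz * 1000 = 105.3/4255 * 1000 = 24.7474 C/km

24.7474


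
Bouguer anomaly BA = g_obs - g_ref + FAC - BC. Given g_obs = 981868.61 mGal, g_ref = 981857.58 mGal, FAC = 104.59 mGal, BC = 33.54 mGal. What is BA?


BA = g_obs - g_ref + FAC - BC
= 981868.61 - 981857.58 + 104.59 - 33.54
= 82.08 mGal

82.08


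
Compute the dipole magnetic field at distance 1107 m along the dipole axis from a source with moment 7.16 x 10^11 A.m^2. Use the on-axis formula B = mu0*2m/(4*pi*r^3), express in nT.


m = 7.16 x 10^11 = 716000000000 A.m^2
2m = 1432000000000 A.m^2
r^3 = 1107^3 = 1356572043
B = (4pi*10^-7) * 1432000000000 / (4*pi * 1356572043) * 1e9
= 1799504.271976 / 17047187057.42 * 1e9
= 105560.1881 nT

105560.1881


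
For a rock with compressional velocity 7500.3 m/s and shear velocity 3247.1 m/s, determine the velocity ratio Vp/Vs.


Vp/Vs = 7500.3 / 3247.1
= 2.3098

2.3098


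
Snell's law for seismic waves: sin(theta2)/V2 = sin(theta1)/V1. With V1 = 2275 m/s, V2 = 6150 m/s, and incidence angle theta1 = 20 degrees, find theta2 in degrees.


sin(theta1) = sin(20 deg) = 0.34202
sin(theta2) = V2/V1 * sin(theta1) = 6150/2275 * 0.34202 = 0.924582
theta2 = arcsin(0.924582) = 67.6054 degrees

67.6054


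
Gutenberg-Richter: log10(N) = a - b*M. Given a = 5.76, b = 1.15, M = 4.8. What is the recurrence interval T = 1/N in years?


log10(N) = 5.76 - 1.15*4.8 = 0.24
N = 10^0.24 = 1.737801
T = 1/N = 1/1.737801 = 0.5754 years

0.5754


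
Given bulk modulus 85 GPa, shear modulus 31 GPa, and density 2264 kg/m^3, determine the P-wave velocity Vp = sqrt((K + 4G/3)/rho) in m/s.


First compute the effective modulus:
K + 4G/3 = 85e9 + 4*31e9/3 = 126333333333.33 Pa
Then divide by density:
126333333333.33 / 2264 = 55800942.285 Pa/(kg/m^3)
Take the square root:
Vp = sqrt(55800942.285) = 7470.0 m/s

7470.0


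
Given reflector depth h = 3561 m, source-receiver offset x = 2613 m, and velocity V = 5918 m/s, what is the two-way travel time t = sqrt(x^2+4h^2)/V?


x^2 + 4h^2 = 2613^2 + 4*3561^2 = 6827769 + 50722884 = 57550653
sqrt(57550653) = 7586.2147
t = 7586.2147 / 5918 = 1.2819 s

1.2819


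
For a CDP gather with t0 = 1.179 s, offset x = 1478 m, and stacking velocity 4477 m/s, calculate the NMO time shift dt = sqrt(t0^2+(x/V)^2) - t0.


x/Vnmo = 1478/4477 = 0.330132
(x/Vnmo)^2 = 0.108987
t0^2 = 1.390041
sqrt(1.390041 + 0.108987) = 1.224348
dt = 1.224348 - 1.179 = 0.045348

0.045348


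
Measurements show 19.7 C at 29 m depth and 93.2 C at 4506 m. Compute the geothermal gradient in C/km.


dT = 93.2 - 19.7 = 73.5 C
dz = 4506 - 29 = 4477 m
gradient = dT/dz * 1000 = 73.5/4477 * 1000 = 16.4172 C/km

16.4172


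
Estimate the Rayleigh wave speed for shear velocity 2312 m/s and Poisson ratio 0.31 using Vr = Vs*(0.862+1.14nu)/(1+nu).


Numerator factor = 0.862 + 1.14*0.31 = 1.2154
Denominator = 1 + 0.31 = 1.31
Vr = 2312 * 1.2154 / 1.31 = 2145.04 m/s

2145.04


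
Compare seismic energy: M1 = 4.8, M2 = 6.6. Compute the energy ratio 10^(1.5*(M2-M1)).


M2 - M1 = 6.6 - 4.8 = 1.8
1.5 * 1.8 = 2.7
ratio = 10^2.7 = 501.19

501.19


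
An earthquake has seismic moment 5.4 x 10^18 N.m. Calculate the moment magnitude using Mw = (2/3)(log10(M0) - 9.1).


log10(M0) = log10(5.4 x 10^18) = 18.7324
Mw = 2/3 * (18.7324 - 9.1)
= 2/3 * 9.6324
= 6.42

6.42


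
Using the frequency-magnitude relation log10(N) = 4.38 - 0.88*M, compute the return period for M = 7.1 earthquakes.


log10(N) = 4.38 - 0.88*7.1 = -1.868
N = 10^-1.868 = 0.013552
T = 1/N = 1/0.013552 = 73.7904 years

73.7904


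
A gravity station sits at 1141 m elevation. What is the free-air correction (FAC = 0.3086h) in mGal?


FAC = 0.3086 * h
= 0.3086 * 1141
= 352.1126 mGal

352.1126


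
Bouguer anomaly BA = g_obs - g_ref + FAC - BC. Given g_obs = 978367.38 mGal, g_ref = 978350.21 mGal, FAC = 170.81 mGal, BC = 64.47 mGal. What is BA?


BA = g_obs - g_ref + FAC - BC
= 978367.38 - 978350.21 + 170.81 - 64.47
= 123.51 mGal

123.51


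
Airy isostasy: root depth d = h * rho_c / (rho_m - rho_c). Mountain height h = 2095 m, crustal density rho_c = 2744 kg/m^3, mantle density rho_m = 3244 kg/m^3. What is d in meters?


rho_m - rho_c = 3244 - 2744 = 500
d = 2095 * 2744 / 500
= 5748680 / 500
= 11497.36 m

11497.36


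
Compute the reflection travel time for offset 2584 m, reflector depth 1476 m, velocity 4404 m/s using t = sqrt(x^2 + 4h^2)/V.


x^2 + 4h^2 = 2584^2 + 4*1476^2 = 6677056 + 8714304 = 15391360
sqrt(15391360) = 3923.1824
t = 3923.1824 / 4404 = 0.8908 s

0.8908


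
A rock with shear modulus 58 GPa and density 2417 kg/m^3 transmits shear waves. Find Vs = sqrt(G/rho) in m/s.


Convert G to Pa: G = 58e9 Pa
Compute G/rho = 58e9 / 2417 = 23996690.1117
Vs = sqrt(23996690.1117) = 4898.64 m/s

4898.64


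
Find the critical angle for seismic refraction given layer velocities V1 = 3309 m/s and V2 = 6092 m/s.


V1/V2 = 3309/6092 = 0.543171
theta_c = arcsin(0.543171) = 32.8998 degrees

32.8998


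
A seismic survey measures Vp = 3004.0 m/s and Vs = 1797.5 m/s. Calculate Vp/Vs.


Vp/Vs = 3004.0 / 1797.5
= 1.6712

1.6712


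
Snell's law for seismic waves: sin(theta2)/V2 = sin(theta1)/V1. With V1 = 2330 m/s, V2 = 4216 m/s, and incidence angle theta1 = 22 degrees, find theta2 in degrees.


sin(theta1) = sin(22 deg) = 0.374607
sin(theta2) = V2/V1 * sin(theta1) = 4216/2330 * 0.374607 = 0.677829
theta2 = arcsin(0.677829) = 42.6742 degrees

42.6742


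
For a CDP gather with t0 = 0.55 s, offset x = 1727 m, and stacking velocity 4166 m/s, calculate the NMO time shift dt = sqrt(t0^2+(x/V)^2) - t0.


x/Vnmo = 1727/4166 = 0.414546
(x/Vnmo)^2 = 0.171849
t0^2 = 0.3025
sqrt(0.3025 + 0.171849) = 0.68873
dt = 0.68873 - 0.55 = 0.13873

0.13873


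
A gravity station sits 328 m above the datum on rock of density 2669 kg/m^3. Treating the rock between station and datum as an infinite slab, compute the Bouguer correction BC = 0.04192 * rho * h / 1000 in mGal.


BC = 0.04192 * rho * h / 1000
= 0.04192 * 2669 * 328 / 1000
= 36.6981 mGal

36.6981


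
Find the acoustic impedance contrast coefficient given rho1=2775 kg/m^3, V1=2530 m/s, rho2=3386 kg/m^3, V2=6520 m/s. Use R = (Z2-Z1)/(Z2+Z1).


Z1 = 2775 * 2530 = 7020750
Z2 = 3386 * 6520 = 22076720
R = (22076720 - 7020750) / (22076720 + 7020750) = 15055970 / 29097470 = 0.5174

0.5174


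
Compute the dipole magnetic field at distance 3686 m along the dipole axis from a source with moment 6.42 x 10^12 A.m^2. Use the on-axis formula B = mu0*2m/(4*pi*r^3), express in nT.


m = 6.42 x 10^12 = 6420000000000 A.m^2
2m = 12840000000000 A.m^2
r^3 = 3686^3 = 50080192856
B = (4pi*10^-7) * 12840000000000 / (4*pi * 50080192856) * 1e9
= 16135219.868837 / 629326263867.08 * 1e9
= 25638.8789 nT

25638.8789


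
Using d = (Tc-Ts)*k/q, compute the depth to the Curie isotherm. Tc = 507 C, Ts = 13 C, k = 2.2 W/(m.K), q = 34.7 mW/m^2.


T_Curie - T_surf = 507 - 13 = 494 C
Convert q to W/m^2: 34.7 mW/m^2 = 0.0347 W/m^2
d = 494 * 2.2 / 0.0347 = 31319.88 m

31319.88


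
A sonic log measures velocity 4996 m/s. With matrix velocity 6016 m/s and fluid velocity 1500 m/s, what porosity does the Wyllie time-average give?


1/V - 1/Vm = 1/4996 - 1/6016 = 3.394e-05
1/Vf - 1/Vm = 1/1500 - 1/6016 = 0.00050044
phi = 3.394e-05 / 0.00050044 = 0.0678

0.0678


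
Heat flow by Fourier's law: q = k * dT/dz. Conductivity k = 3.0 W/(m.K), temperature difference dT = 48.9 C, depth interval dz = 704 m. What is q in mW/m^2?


q = k * dT / dz * 1000
= 3.0 * 48.9 / 704 * 1000
= 0.208381 * 1000
= 208.3807 mW/m^2

208.3807


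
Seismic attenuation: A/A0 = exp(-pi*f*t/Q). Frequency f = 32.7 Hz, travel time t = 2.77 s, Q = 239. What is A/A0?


pi*f*t/Q = pi*32.7*2.77/239 = 1.190637
A/A0 = exp(-1.190637) = 0.304027

0.304027


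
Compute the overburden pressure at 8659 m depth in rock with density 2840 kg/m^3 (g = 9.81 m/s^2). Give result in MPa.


P = rho * g * z / 1e6
= 2840 * 9.81 * 8659 / 1e6
= 241243203.6 / 1e6
= 241.2432 MPa

241.2432


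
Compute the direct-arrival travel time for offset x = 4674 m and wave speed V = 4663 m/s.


t = x / V
= 4674 / 4663
= 1.0024 s

1.0024


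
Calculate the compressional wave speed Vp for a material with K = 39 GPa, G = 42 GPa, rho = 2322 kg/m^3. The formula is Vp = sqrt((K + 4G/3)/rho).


First compute the effective modulus:
K + 4G/3 = 39e9 + 4*42e9/3 = 95000000000.0 Pa
Then divide by density:
95000000000.0 / 2322 = 40913006.0293 Pa/(kg/m^3)
Take the square root:
Vp = sqrt(40913006.0293) = 6396.33 m/s

6396.33


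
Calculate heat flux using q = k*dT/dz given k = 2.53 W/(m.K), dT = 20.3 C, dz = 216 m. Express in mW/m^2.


q = k * dT / dz * 1000
= 2.53 * 20.3 / 216 * 1000
= 0.237773 * 1000
= 237.7731 mW/m^2

237.7731


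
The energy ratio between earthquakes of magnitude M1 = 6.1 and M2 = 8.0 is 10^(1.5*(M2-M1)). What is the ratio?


M2 - M1 = 8.0 - 6.1 = 1.9
1.5 * 1.9 = 2.85
ratio = 10^2.85 = 707.95

707.95


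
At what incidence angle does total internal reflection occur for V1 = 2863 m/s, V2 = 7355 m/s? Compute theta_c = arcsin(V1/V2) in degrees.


V1/V2 = 2863/7355 = 0.389259
theta_c = arcsin(0.389259) = 22.9084 degrees

22.9084


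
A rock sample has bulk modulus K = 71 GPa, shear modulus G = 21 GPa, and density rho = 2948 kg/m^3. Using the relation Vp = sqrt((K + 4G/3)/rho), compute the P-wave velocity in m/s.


First compute the effective modulus:
K + 4G/3 = 71e9 + 4*21e9/3 = 99000000000.0 Pa
Then divide by density:
99000000000.0 / 2948 = 33582089.5522 Pa/(kg/m^3)
Take the square root:
Vp = sqrt(33582089.5522) = 5795.01 m/s

5795.01


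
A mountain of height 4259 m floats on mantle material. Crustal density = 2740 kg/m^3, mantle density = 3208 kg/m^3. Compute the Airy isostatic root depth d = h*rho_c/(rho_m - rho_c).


rho_m - rho_c = 3208 - 2740 = 468
d = 4259 * 2740 / 468
= 11669660 / 468
= 24935.17 m

24935.17


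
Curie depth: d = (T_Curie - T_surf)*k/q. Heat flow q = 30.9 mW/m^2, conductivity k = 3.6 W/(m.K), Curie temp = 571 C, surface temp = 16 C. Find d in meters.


T_Curie - T_surf = 571 - 16 = 555 C
Convert q to W/m^2: 30.9 mW/m^2 = 0.0309 W/m^2
d = 555 * 3.6 / 0.0309 = 64660.19 m

64660.19


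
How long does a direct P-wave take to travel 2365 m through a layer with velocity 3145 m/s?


t = x / V
= 2365 / 3145
= 0.752 s

0.752


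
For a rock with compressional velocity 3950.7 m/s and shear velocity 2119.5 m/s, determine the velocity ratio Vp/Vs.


Vp/Vs = 3950.7 / 2119.5
= 1.864

1.864


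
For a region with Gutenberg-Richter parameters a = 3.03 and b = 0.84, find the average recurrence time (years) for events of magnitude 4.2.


log10(N) = 3.03 - 0.84*4.2 = -0.498
N = 10^-0.498 = 0.317687
T = 1/N = 1/0.317687 = 3.1477 years

3.1477


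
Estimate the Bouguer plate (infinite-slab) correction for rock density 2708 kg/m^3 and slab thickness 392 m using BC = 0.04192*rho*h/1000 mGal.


BC = 0.04192 * rho * h / 1000
= 0.04192 * 2708 * 392 / 1000
= 44.4996 mGal

44.4996


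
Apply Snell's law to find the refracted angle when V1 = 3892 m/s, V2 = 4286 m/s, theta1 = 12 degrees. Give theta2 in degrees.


sin(theta1) = sin(12 deg) = 0.207912
sin(theta2) = V2/V1 * sin(theta1) = 4286/3892 * 0.207912 = 0.228959
theta2 = arcsin(0.228959) = 13.2358 degrees

13.2358


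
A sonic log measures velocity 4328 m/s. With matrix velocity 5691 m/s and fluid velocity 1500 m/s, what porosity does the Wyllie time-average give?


1/V - 1/Vm = 1/4328 - 1/5691 = 5.534e-05
1/Vf - 1/Vm = 1/1500 - 1/5691 = 0.00049095
phi = 5.534e-05 / 0.00049095 = 0.1127

0.1127


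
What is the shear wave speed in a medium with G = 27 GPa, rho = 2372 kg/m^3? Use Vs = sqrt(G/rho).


Convert G to Pa: G = 27e9 Pa
Compute G/rho = 27e9 / 2372 = 11382799.3255
Vs = sqrt(11382799.3255) = 3373.84 m/s

3373.84


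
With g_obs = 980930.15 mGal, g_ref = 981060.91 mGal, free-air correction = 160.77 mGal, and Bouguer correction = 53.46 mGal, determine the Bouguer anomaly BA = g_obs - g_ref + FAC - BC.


BA = g_obs - g_ref + FAC - BC
= 980930.15 - 981060.91 + 160.77 - 53.46
= -23.45 mGal

-23.45


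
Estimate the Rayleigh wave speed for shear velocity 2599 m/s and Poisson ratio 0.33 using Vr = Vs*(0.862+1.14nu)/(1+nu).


Numerator factor = 0.862 + 1.14*0.33 = 1.2382
Denominator = 1 + 0.33 = 1.33
Vr = 2599 * 1.2382 / 1.33 = 2419.61 m/s

2419.61


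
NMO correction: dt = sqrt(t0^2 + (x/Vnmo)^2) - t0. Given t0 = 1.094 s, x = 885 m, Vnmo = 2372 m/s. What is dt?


x/Vnmo = 885/2372 = 0.373103
(x/Vnmo)^2 = 0.139206
t0^2 = 1.196836
sqrt(1.196836 + 0.139206) = 1.155873
dt = 1.155873 - 1.094 = 0.061873

0.061873


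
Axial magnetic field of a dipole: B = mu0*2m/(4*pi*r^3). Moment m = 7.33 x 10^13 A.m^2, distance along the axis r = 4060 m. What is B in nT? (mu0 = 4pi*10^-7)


m = 7.33 x 10^13 = 73300000000000 A.m^2
2m = 146600000000000 A.m^2
r^3 = 4060^3 = 66923416000
B = (4pi*10^-7) * 146600000000000 / (4*pi * 66923416000) * 1e9
= 184222993.206505 / 840984448234.93 * 1e9
= 219056.3614 nT

219056.3614


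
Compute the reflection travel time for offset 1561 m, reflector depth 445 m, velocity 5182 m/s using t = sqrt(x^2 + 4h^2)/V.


x^2 + 4h^2 = 1561^2 + 4*445^2 = 2436721 + 792100 = 3228821
sqrt(3228821) = 1796.892
t = 1796.892 / 5182 = 0.3468 s

0.3468


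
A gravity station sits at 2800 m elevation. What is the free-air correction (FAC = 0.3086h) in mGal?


FAC = 0.3086 * h
= 0.3086 * 2800
= 864.08 mGal

864.08


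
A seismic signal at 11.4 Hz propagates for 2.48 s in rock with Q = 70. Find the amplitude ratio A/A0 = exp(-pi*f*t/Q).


pi*f*t/Q = pi*11.4*2.48/70 = 1.268844
A/A0 = exp(-1.268844) = 0.281156

0.281156


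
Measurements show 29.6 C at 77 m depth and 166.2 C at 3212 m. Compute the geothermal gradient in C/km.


dT = 166.2 - 29.6 = 136.6 C
dz = 3212 - 77 = 3135 m
gradient = dT/dz * 1000 = 136.6/3135 * 1000 = 43.5726 C/km

43.5726


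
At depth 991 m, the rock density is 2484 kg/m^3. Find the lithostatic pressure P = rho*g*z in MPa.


P = rho * g * z / 1e6
= 2484 * 9.81 * 991 / 1e6
= 24148727.64 / 1e6
= 24.1487 MPa

24.1487


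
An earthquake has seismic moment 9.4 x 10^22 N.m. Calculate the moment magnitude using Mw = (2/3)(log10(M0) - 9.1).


log10(M0) = log10(9.4 x 10^22) = 22.9731
Mw = 2/3 * (22.9731 - 9.1)
= 2/3 * 13.8731
= 9.25

9.25


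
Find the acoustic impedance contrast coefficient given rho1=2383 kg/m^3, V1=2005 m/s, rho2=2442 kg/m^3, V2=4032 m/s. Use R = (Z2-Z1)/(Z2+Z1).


Z1 = 2383 * 2005 = 4777915
Z2 = 2442 * 4032 = 9846144
R = (9846144 - 4777915) / (9846144 + 4777915) = 5068229 / 14624059 = 0.3466

0.3466


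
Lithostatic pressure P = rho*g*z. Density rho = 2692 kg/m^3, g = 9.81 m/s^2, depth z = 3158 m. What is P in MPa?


P = rho * g * z / 1e6
= 2692 * 9.81 * 3158 / 1e6
= 83398106.16 / 1e6
= 83.3981 MPa

83.3981


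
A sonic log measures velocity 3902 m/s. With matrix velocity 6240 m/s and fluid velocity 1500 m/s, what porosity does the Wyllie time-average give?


1/V - 1/Vm = 1/3902 - 1/6240 = 9.602e-05
1/Vf - 1/Vm = 1/1500 - 1/6240 = 0.00050641
phi = 9.602e-05 / 0.00050641 = 0.1896

0.1896


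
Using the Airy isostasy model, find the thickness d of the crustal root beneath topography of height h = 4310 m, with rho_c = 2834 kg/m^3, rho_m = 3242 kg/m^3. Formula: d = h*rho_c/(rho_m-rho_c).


rho_m - rho_c = 3242 - 2834 = 408
d = 4310 * 2834 / 408
= 12214540 / 408
= 29937.6 m

29937.6


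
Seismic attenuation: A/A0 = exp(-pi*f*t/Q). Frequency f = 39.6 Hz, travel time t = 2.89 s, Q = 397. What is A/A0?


pi*f*t/Q = pi*39.6*2.89/397 = 0.905633
A/A0 = exp(-0.905633) = 0.404286

0.404286


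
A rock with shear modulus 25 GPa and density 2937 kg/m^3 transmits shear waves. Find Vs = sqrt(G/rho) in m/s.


Convert G to Pa: G = 25e9 Pa
Compute G/rho = 25e9 / 2937 = 8512087.1638
Vs = sqrt(8512087.1638) = 2917.55 m/s

2917.55


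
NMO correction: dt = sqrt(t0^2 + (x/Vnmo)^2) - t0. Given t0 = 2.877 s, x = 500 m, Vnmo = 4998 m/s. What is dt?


x/Vnmo = 500/4998 = 0.10004
(x/Vnmo)^2 = 0.010008
t0^2 = 8.277129
sqrt(8.277129 + 0.010008) = 2.878739
dt = 2.878739 - 2.877 = 0.001739

0.001739


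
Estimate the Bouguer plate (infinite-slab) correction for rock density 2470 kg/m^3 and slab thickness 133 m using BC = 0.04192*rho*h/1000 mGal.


BC = 0.04192 * rho * h / 1000
= 0.04192 * 2470 * 133 / 1000
= 13.7711 mGal

13.7711


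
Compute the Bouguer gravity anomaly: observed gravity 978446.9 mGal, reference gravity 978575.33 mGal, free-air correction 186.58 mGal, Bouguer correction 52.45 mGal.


BA = g_obs - g_ref + FAC - BC
= 978446.9 - 978575.33 + 186.58 - 52.45
= 5.7 mGal

5.7


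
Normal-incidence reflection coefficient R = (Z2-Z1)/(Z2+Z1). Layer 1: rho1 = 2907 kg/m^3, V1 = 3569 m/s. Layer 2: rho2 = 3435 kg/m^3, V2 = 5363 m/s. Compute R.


Z1 = 2907 * 3569 = 10375083
Z2 = 3435 * 5363 = 18421905
R = (18421905 - 10375083) / (18421905 + 10375083) = 8046822 / 28796988 = 0.2794

0.2794


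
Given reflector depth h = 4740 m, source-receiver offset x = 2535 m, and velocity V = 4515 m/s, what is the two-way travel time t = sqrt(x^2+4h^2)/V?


x^2 + 4h^2 = 2535^2 + 4*4740^2 = 6426225 + 89870400 = 96296625
sqrt(96296625) = 9813.0844
t = 9813.0844 / 4515 = 2.1734 s

2.1734


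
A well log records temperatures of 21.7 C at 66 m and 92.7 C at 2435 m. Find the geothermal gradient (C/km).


dT = 92.7 - 21.7 = 71.0 C
dz = 2435 - 66 = 2369 m
gradient = dT/dz * 1000 = 71.0/2369 * 1000 = 29.9705 C/km

29.9705


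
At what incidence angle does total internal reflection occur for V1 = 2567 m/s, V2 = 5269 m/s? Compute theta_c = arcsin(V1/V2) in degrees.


V1/V2 = 2567/5269 = 0.487189
theta_c = arcsin(0.487189) = 29.156 degrees

29.156


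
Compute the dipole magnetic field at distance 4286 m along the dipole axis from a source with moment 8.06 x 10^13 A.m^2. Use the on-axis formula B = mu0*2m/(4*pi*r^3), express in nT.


m = 8.06 x 10^13 = 80600000000000 A.m^2
2m = 161200000000000 A.m^2
r^3 = 4286^3 = 78732945656
B = (4pi*10^-7) * 161200000000000 / (4*pi * 78732945656) * 1e9
= 202569894.30347 / 989387374673.5 * 1e9
= 204742.7524 nT

204742.7524


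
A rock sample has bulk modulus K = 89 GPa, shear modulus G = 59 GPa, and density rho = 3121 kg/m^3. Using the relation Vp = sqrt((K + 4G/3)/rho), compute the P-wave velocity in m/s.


First compute the effective modulus:
K + 4G/3 = 89e9 + 4*59e9/3 = 167666666666.67 Pa
Then divide by density:
167666666666.67 / 3121 = 53722097.6183 Pa/(kg/m^3)
Take the square root:
Vp = sqrt(53722097.6183) = 7329.54 m/s

7329.54


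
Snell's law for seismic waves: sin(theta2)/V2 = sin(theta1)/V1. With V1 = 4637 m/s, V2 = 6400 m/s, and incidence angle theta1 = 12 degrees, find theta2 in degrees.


sin(theta1) = sin(12 deg) = 0.207912
sin(theta2) = V2/V1 * sin(theta1) = 6400/4637 * 0.207912 = 0.28696
theta2 = arcsin(0.28696) = 16.6761 degrees

16.6761
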